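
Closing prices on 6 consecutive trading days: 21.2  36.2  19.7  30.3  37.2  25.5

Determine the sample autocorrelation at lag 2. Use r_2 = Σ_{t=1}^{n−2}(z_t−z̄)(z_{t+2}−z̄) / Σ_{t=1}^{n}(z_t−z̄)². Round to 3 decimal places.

-0.018

Mean z̄ = (21.2 + 36.2 + 19.7 + 30.3 + 37.2 + 25.5)/6 = 28.3500
Deviations from mean: -7.1500, 7.8500, -8.6500, 1.9500, 8.8500, -2.8500
Σ(z_t−z̄)(z_{t+2}−z̄) = (61.8475) + (15.3075) + (-76.5525) + (-5.5575) = -4.9550
Denominator Σ(z_t−z̄)² = 277.8150
r_2 = -4.9550 / 277.8150 = -0.018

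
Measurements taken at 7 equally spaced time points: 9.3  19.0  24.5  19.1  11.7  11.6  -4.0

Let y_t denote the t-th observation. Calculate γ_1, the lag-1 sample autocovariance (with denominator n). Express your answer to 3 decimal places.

Mean ȳ = (9.3 + 19.0 + 24.5 + 19.1 + 11.7 + 11.6 − 4.0)/7 = 13.0286
Σ_{t=1}^{6}(y_t−ȳ)(y_{t+1}−ȳ) = 134.0420
γ_1 = 134.0420 / 7 = 19.149

19.149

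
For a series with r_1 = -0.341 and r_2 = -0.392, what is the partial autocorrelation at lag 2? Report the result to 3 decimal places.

φ_{22} = (r_2 − r_1²) / (1 − r_1²)
r_1² = (-0.341)² = 0.116281
Numerator = -0.392 − 0.1163 = -0.5083; denominator = 1 − 0.1163 = 0.8837
φ_{22} = -0.5083 / 0.8837 = -0.575

-0.575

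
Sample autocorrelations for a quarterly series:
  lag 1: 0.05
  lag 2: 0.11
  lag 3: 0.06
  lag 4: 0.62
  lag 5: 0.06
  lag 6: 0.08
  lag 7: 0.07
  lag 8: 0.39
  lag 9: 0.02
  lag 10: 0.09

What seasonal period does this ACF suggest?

4

The largest autocorrelation is r_4 = 0.62, with a weaker echo at lag 8 (0.39); the remaining lags stay at or below 0.11.
The dominant spike at lag 4 indicates a seasonal period of 4.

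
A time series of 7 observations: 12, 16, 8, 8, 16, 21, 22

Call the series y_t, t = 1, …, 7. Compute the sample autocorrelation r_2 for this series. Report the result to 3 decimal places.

Mean ȳ = (12 + 16 + 8 + 8 + 16 + 21 + 22)/7 = 14.7143
Deviations from mean: -2.7143, 1.2857, -6.7143, -6.7143, 1.2857, 6.2857, 7.2857
Σ(y_t−ȳ)(y_{t+2}−ȳ) = (18.2245) + (-8.6327) + (-8.6327) + (-42.2041) + (9.3673) = -31.8776
Denominator Σ(y_t−ȳ)² = 193.4286
r_2 = -31.8776 / 193.4286 = -0.165

-0.165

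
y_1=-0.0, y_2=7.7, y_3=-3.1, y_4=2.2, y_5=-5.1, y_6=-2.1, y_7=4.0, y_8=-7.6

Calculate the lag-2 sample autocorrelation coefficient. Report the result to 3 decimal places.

Mean ȳ = (-0.0 + 7.7 − 3.1 + 2.2 − 5.1 − 2.1 + 4.0 − 7.6)/8 = -0.5000
Deviations from mean: 0.5000, 8.2000, -2.6000, 2.7000, -4.6000, -1.6000, 4.5000, -7.1000
Numerator Σ_{t=1}^{6}(y_t−ȳ)(y_{t+2}−ȳ) = 19.1400
Denominator Σ(y_t−ȳ)² = 175.9200
r_2 = 19.1400 / 175.9200 = 0.109

0.109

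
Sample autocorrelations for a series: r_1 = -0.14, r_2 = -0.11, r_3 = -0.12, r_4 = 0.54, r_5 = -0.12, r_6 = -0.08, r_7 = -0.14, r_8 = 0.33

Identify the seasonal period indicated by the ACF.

4

The largest autocorrelation is r_4 = 0.54, with a weaker echo at lag 8 (0.33); the remaining lags stay at or below -0.08.
The dominant spike at lag 4 indicates a seasonal period of 4.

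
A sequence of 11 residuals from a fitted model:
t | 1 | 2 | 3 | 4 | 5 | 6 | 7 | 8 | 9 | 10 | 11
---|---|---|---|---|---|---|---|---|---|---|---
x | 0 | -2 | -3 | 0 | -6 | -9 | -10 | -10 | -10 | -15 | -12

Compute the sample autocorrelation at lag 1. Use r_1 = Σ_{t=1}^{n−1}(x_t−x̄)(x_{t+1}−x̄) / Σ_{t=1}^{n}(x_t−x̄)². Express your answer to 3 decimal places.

0.677

Mean x̄ = (0 − 2 − 3 + 0 − 6 − 9 − 10 − 10 − 10 − 15 − 12)/11 = -7.0000
Numerator Σ_{t=1}^{10}(x_t−x̄)(x_{t+1}−x̄) = 176.0000
Denominator Σ(x_t−x̄)² = 260.0000
r_1 = 176.0000 / 260.0000 = 0.677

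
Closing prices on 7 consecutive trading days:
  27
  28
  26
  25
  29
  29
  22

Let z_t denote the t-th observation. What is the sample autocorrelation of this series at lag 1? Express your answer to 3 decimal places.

Mean z̄ = (27 + 28 + 26 + 25 + 29 + 29 + 22)/7 = 26.5714
Numerator Σ_{t=1}^{6}(z_t−z̄)(z_{t+1}−z̄) = -8.3265
Denominator Σ(z_t−z̄)² = 37.7143
r_1 = -8.3265 / 37.7143 = -0.221

-0.221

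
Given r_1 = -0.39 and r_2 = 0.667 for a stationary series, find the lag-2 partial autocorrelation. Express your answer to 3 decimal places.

0.607

φ_{22} = (r_2 − r_1²) / (1 − r_1²)
r_1² = (-0.39)² = 0.1521
Numerator = 0.667 − 0.1521 = 0.5149; denominator = 1 − 0.1521 = 0.8479
φ_{22} = 0.5149 / 0.8479 = 0.607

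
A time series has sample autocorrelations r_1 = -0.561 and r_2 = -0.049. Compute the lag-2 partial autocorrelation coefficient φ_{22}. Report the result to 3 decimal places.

-0.531

φ_{22} = (r_2 − r_1²) / (1 − r_1²)
r_1² = (-0.561)² = 0.314721
Numerator = -0.049 − 0.3147 = -0.3637; denominator = 1 − 0.3147 = 0.6853
φ_{22} = -0.3637 / 0.6853 = -0.531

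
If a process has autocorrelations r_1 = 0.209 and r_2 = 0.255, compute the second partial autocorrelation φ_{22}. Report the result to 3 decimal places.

φ_{22} = (r_2 − r_1²) / (1 − r_1²)
r_1² = (0.209)² = 0.043681
Numerator = 0.255 − 0.0437 = 0.2113; denominator = 1 − 0.0437 = 0.9563
φ_{22} = 0.2113 / 0.9563 = 0.221

0.221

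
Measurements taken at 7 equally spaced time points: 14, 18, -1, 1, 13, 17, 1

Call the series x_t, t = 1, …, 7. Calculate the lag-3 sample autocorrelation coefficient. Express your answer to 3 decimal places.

Mean x̄ = (14 + 18 − 1 + 1 + 13 + 17 + 1)/7 = 9.0000
Deviations from mean: 5.0000, 9.0000, -10.0000, -8.0000, 4.0000, 8.0000, -8.0000
Σ(x_t−x̄)(x_{t+3}−x̄) = (-40.0000) + (36.0000) + (-80.0000) + (64.0000) = -20.0000
Denominator Σ(x_t−x̄)² = 414.0000
r_3 = -20.0000 / 414.0000 = -0.048

-0.048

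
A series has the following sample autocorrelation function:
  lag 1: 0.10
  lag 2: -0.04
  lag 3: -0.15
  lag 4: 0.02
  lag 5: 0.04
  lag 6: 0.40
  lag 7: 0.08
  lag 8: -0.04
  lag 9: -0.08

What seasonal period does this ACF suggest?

The largest autocorrelation is r_6 = 0.40; the remaining lags stay at or below 0.10.
The dominant spike at lag 6 indicates a seasonal period of 6.

6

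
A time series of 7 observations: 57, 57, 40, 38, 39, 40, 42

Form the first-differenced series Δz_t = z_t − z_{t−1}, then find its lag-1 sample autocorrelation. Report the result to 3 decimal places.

-0.053

First differences Δz: 0, -17, -2, 1, 1, 2
Mean of differences = -2.5000
Numerator Σ(Δz_t−Δz̄)(Δz_{t+1}−Δz̄) = -13.7500
Denominator Σ(Δz_t−Δz̄)² = 261.5000
r_1(Δz) = -13.7500 / 261.5000 = -0.053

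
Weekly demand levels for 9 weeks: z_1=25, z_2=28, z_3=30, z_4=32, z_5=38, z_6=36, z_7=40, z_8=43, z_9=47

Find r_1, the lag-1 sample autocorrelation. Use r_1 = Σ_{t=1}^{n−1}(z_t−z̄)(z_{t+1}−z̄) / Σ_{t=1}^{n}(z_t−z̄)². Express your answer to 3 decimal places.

Mean z̄ = (25 + 28 + 30 + 32 + 38 + 36 + 40 + 43 + 47)/9 = 35.4444
Numerator Σ_{t=1}^{8}(z_t−z̄)(z_{t+1}−z̄) = 253.9136
Denominator Σ(z_t−z̄)² = 424.2222
r_1 = 253.9136 / 424.2222 = 0.599

0.599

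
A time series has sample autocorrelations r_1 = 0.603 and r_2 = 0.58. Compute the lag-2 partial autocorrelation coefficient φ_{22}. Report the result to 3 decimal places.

φ_{22} = (r_2 − r_1²) / (1 − r_1²)
r_1² = (0.603)² = 0.363609
Numerator = 0.58 − 0.3636 = 0.2164; denominator = 1 − 0.3636 = 0.6364
φ_{22} = 0.2164 / 0.6364 = 0.340

0.340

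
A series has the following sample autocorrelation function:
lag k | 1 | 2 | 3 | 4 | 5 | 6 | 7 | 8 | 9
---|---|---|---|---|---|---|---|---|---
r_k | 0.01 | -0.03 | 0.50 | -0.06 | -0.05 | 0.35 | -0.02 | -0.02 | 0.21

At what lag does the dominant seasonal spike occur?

3

The largest autocorrelation is r_3 = 0.50, with weaker echoes at lags 6 (0.35) and 9 (0.21); the remaining lags stay at or below 0.01.
The dominant spike at lag 3 indicates a seasonal period of 3.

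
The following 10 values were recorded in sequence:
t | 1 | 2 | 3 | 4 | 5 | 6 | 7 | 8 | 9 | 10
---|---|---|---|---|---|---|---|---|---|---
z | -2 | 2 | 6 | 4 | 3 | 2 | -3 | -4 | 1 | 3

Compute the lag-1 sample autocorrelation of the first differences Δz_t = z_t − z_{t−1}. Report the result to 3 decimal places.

First differences Δz: 4, 4, -2, -1, -1, -5, -1, 5, 2
Mean of differences = 0.5556
Numerator Σ(Δz_t−Δz̄)(Δz_{t+1}−Δz̄) = 26.2469
Denominator Σ(Δz_t−Δz̄)² = 90.2222
r_1(Δz) = 26.2469 / 90.2222 = 0.291

0.291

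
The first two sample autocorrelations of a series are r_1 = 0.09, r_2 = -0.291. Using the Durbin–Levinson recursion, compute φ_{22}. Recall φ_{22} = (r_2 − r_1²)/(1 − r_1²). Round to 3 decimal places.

-0.302

φ_{22} = (r_2 − r_1²) / (1 − r_1²)
r_1² = (0.09)² = 0.0081
Numerator = -0.291 − 0.0081 = -0.2991; denominator = 1 − 0.0081 = 0.9919
φ_{22} = -0.2991 / 0.9919 = -0.302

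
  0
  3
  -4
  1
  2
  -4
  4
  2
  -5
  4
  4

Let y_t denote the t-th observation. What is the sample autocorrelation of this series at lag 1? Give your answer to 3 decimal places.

-0.391

Mean ȳ = (0 + 3 − 4 + 1 + 2 − 4 + 4 + 2 − 5 + 4 + 4)/11 = 0.6364
Numerator Σ_{t=1}^{10}(y_t−ȳ)(y_{t+1}−ȳ) = -46.3140
Denominator Σ(y_t−ȳ)² = 118.5455
r_1 = -46.3140 / 118.5455 = -0.391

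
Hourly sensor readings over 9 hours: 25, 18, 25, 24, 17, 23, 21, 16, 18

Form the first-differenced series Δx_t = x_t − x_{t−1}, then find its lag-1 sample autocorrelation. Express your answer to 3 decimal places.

First differences Δx: -7, 7, -1, -7, 6, -2, -5, 2
Mean of differences = -0.8750
Numerator Σ(Δx_t−Δx̄)(Δx_{t+1}−Δx̄) = -105.5156
Denominator Σ(Δx_t−Δx̄)² = 210.8750
r_1(Δx) = -105.5156 / 210.8750 = -0.500

-0.500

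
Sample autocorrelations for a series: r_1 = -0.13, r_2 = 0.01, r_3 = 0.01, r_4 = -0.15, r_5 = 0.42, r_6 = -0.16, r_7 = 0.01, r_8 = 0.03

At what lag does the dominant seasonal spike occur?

5

The largest autocorrelation is r_5 = 0.42; the remaining lags stay at or below 0.03.
The dominant spike at lag 5 indicates a seasonal period of 5.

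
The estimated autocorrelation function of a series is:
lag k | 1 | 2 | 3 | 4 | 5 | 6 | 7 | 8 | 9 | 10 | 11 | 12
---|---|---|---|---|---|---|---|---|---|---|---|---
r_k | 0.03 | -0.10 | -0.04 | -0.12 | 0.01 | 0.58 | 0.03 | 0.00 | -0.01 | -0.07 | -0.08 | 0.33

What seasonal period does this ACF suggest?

The largest autocorrelation is r_6 = 0.58, with a weaker echo at lag 12 (0.33); the remaining lags stay at or below 0.03.
The dominant spike at lag 6 indicates a seasonal period of 6.

6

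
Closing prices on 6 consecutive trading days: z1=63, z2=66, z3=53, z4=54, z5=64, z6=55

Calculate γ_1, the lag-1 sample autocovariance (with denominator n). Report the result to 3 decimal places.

-4.866

Mean z̄ = (63 + 66 + 53 + 54 + 64 + 55)/6 = 59.1667
Deviations: 3.8333, 6.8333, -6.1667, -5.1667, 4.8333, -4.1667
Σ_{t=1}^{5}(z_t−z̄)(z_{t+1}−z̄) = -29.1944
γ_1 = -29.1944 / 6 = -4.866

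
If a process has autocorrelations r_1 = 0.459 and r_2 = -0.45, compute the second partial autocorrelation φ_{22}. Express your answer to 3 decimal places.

-0.837

φ_{22} = (r_2 − r_1²) / (1 − r_1²)
r_1² = (0.459)² = 0.210681
Numerator = -0.45 − 0.2107 = -0.6607; denominator = 1 − 0.2107 = 0.7893
φ_{22} = -0.6607 / 0.7893 = -0.837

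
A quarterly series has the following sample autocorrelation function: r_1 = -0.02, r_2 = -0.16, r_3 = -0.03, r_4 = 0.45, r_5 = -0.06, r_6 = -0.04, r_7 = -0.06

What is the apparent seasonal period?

The largest autocorrelation is r_4 = 0.45; the remaining lags stay at or below -0.02.
The dominant spike at lag 4 indicates a seasonal period of 4.

4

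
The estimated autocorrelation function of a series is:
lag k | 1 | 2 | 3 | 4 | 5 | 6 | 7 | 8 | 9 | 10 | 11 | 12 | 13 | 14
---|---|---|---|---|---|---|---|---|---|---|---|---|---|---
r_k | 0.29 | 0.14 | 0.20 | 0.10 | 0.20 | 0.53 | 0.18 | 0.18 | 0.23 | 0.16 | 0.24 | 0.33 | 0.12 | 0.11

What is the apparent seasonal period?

6

The largest autocorrelation is r_6 = 0.53, with a weaker echo at lag 12 (0.33); the remaining lags stay at or below 0.29. The elevated value at lag 1 (0.29), dropping to 0.14 at lag 2, reflects decaying short-term dependence rather than seasonality.
The dominant spike at lag 6 indicates a seasonal period of 6.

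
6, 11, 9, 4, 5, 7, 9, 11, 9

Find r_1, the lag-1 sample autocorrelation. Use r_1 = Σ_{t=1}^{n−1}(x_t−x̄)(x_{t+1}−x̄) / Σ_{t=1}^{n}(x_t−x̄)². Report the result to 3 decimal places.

Mean x̄ = (6 + 11 + 9 + 4 + 5 + 7 + 9 + 11 + 9)/9 = 7.8889
Numerator Σ_{t=1}^{8}(x_t−x̄)(x_{t+1}−x̄) = 12.9877
Denominator Σ(x_t−x̄)² = 50.8889
r_1 = 12.9877 / 50.8889 = 0.255

0.255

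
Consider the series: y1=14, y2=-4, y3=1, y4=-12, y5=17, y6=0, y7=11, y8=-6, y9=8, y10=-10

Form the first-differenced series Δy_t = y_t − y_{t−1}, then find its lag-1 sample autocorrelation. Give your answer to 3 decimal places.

First differences Δy: -18, 5, -13, 29, -17, 11, -17, 14, -18
Mean of differences = -2.6667
Numerator Σ(Δy_t−Δȳ)(Δy_{t+1}−Δȳ) = -1864.1111
Denominator Σ(Δy_t−Δȳ)² = 2514.0000
r_1(Δy) = -1864.1111 / 2514.0000 = -0.741

-0.741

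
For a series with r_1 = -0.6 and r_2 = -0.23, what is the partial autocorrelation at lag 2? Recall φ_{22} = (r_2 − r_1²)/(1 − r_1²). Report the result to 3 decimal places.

-0.922

φ_{22} = (r_2 − r_1²) / (1 − r_1²)
r_1² = (-0.6)² = 0.36
Numerator = -0.23 − 0.3600 = -0.5900; denominator = 1 − 0.3600 = 0.6400
φ_{22} = -0.5900 / 0.6400 = -0.922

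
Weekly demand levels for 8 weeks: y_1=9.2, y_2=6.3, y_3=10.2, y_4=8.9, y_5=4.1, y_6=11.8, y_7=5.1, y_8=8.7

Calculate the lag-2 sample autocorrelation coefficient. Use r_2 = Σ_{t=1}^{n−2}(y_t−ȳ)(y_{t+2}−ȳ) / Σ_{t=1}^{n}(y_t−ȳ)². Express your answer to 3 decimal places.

0.202

Mean ȳ = (9.2 + 6.3 + 10.2 + 8.9 + 4.1 + 11.8 + 5.1 + 8.7)/8 = 8.0375
Deviations from mean: 1.1625, -1.7375, 2.1625, 0.8625, -3.9375, 3.7625, -2.9375, 0.6625
Σ(y_t−ȳ)(y_{t+2}−ȳ) = (2.5139) + (-1.4986) + (-8.5148) + (3.2452) + (11.5664) + (2.4927) = 9.8047
Denominator Σ(y_t−ȳ)² = 48.5188
r_2 = 9.8047 / 48.5188 = 0.202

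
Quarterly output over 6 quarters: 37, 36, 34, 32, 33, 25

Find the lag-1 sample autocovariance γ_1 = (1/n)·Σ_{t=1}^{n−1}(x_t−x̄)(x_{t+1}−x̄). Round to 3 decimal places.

Mean x̄ = (37 + 36 + 34 + 32 + 33 + 25)/6 = 32.8333
Σ_{t=1}^{5}(x_t−x̄)(x_{t+1}−x̄) = 14.4722
γ_1 = 14.4722 / 6 = 2.412

2.412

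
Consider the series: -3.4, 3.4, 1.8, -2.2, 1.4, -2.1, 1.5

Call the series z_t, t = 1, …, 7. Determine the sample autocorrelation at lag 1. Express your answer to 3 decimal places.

-0.470

Mean z̄ = (-3.4 + 3.4 + 1.8 − 2.2 + 1.4 − 2.1 + 1.5)/7 = 0.0571
Σ(z_t−z̄)(z_{t+1}−z̄) = (-11.5567) + (5.8261) + (-3.9339) + (-3.0310) + (-2.8967) + (-3.1124) = -18.7047
Denominator Σ(z_t−z̄)² = 39.7971
r_1 = -18.7047 / 39.7971 = -0.470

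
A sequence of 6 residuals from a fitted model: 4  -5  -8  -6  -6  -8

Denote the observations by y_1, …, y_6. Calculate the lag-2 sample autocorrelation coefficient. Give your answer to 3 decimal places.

Mean ȳ = (4 − 5 − 8 − 6 − 6 − 8)/6 = -4.8333
Numerator Σ_{t=1}^{4}(y_t−ȳ)(y_{t+2}−ȳ) = -20.3889
Denominator Σ(y_t−ȳ)² = 100.8333
r_2 = -20.3889 / 100.8333 = -0.202

-0.202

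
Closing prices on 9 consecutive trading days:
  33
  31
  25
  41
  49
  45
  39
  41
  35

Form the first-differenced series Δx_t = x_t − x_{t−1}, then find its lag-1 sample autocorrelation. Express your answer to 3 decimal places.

0.021

First differences Δx: -2, -6, 16, 8, -4, -6, 2, -6
Mean of differences = 0.2500
Numerator Σ(Δx_t−Δx̄)(Δx_{t+1}−Δx̄) = 9.4375
Denominator Σ(Δx_t−Δx̄)² = 451.5000
r_1(Δx) = 9.4375 / 451.5000 = 0.021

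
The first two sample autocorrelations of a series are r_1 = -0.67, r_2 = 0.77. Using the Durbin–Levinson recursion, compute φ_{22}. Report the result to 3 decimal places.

0.583

φ_{22} = (r_2 − r_1²) / (1 − r_1²)
r_1² = (-0.67)² = 0.4489
Numerator = 0.77 − 0.4489 = 0.3211; denominator = 1 − 0.4489 = 0.5511
φ_{22} = 0.3211 / 0.5511 = 0.583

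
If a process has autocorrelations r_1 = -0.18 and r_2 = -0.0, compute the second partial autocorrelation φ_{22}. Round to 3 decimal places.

-0.033

φ_{22} = (r_2 − r_1²) / (1 − r_1²)
r_1² = (-0.18)² = 0.0324
Numerator = -0.0 − 0.0324 = -0.0324; denominator = 1 − 0.0324 = 0.9676
φ_{22} = -0.0324 / 0.9676 = -0.033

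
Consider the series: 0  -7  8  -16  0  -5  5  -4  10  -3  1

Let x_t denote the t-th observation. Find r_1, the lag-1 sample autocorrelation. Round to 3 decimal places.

-0.590

Mean x̄ = (0 − 7 + 8 − 16 + 0 − 5 + 5 − 4 + 10 − 3 + 1)/11 = -1.0000
Numerator Σ_{t=1}^{10}(x_t−x̄)(x_{t+1}−x̄) = -315.0000
Denominator Σ(x_t−x̄)² = 534.0000
r_1 = -315.0000 / 534.0000 = -0.590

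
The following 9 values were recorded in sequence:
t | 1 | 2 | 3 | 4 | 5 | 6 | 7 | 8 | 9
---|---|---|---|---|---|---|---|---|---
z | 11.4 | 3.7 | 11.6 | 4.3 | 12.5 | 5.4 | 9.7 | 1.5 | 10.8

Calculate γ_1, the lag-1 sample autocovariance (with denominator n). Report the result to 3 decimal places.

-11.816

Mean z̄ = (11.4 + 3.7 + 11.6 + 4.3 + 12.5 + 5.4 + 9.7 + 1.5 + 10.8)/9 = 7.8778
Σ_{t=1}^{8}(z_t−z̄)(z_{t+1}−z̄) = -106.3472
γ_1 = -106.3472 / 9 = -11.816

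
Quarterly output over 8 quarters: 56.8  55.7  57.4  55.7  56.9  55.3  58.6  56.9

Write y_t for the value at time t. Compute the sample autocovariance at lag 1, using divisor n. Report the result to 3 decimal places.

Mean ȳ = (56.8 + 55.7 + 57.4 + 55.7 + 56.9 + 55.3 + 58.6 + 56.9)/8 = 56.6625
Deviations: 0.1375, -0.9625, 0.7375, -0.9625, 0.2375, -1.3625, 1.9375, 0.2375
Σ_{t=1}^{7}(y_t−ȳ)(y_{t+1}−ȳ) = -4.2839
γ_1 = -4.2839 / 8 = -0.535

-0.535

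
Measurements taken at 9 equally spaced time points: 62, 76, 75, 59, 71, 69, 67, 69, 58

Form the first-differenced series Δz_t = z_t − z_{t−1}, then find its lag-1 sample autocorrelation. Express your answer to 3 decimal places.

-0.329

First differences Δz: 14, -1, -16, 12, -2, -2, 2, -11
Mean of differences = -0.5000
Numerator Σ(Δz_t−Δz̄)(Δz_{t+1}−Δz̄) = -239.7500
Denominator Σ(Δz_t−Δz̄)² = 728.0000
r_1(Δz) = -239.7500 / 728.0000 = -0.329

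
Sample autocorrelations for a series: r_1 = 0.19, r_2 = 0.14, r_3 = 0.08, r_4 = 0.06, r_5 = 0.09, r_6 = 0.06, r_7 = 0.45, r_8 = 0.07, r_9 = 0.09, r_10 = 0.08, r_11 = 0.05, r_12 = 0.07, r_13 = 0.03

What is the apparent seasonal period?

The largest autocorrelation is r_7 = 0.45; the remaining lags stay at or below 0.19.
The dominant spike at lag 7 indicates a seasonal period of 7.

7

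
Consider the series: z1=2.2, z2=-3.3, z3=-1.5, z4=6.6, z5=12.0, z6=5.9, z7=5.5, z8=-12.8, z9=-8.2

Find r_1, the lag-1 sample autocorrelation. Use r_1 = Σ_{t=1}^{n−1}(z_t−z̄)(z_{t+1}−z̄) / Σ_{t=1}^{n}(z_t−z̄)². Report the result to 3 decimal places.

0.393

Mean z̄ = (2.2 − 3.3 − 1.5 + 6.6 + 12.0 + 5.9 + 5.5 − 12.8 − 8.2)/9 = 0.7111
Numerator Σ_{t=1}^{8}(z_t−z̄)(z_{t+1}−z̄) = 195.4765
Denominator Σ(z_t−z̄)² = 497.1289
r_1 = 195.4765 / 497.1289 = 0.393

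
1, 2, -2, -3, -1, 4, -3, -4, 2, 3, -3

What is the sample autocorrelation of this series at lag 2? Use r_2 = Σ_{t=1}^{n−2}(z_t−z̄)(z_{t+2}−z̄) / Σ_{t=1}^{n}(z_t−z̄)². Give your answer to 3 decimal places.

Mean z̄ = (1 + 2 − 2 − 3 − 1 + 4 − 3 − 4 + 2 + 3 − 3)/11 = -0.3636
Numerator Σ_{t=1}^{9}(z_t−z̄)(z_{t+2}−z̄) = -57.8099
Denominator Σ(z_t−z̄)² = 80.5455
r_2 = -57.8099 / 80.5455 = -0.718

-0.718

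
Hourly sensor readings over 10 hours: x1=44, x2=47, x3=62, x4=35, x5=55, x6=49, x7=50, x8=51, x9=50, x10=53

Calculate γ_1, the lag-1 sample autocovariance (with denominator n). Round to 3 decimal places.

Mean x̄ = (44 + 47 + 62 + 35 + 55 + 49 + 50 + 51 + 50 + 53)/10 = 49.6000
Σ_{t=1}^{9}(x_t−x̄)(x_{t+1}−x̄) = -278.5600
γ_1 = -278.5600 / 10 = -27.856

-27.856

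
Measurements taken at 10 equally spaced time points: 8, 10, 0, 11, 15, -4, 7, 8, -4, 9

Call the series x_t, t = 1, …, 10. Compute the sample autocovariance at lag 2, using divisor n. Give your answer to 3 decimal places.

Mean x̄ = (8 + 10 + 0 + 11 + 15 − 4 + 7 + 8 − 4 + 9)/10 = 6.0000
Σ_{t=1}^{8}(x_t−x̄)(x_{t+2}−x̄) = -111.0000
γ_2 = -111.0000 / 10 = -11.100

-11.100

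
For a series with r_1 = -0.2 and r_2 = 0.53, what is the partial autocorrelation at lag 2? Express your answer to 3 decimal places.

φ_{22} = (r_2 − r_1²) / (1 − r_1²)
r_1² = (-0.2)² = 0.04
Numerator = 0.53 − 0.0400 = 0.4900; denominator = 1 − 0.0400 = 0.9600
φ_{22} = 0.4900 / 0.9600 = 0.510

0.510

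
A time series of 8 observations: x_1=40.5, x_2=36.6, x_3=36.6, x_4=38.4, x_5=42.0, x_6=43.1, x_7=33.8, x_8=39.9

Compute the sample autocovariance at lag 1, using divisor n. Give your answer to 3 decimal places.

-1.550

Mean x̄ = (40.5 + 36.6 + 36.6 + 38.4 + 42.0 + 43.1 + 33.8 + 39.9)/8 = 38.8625
Σ_{t=1}^{7}(x_t−x̄)(x_{t+1}−x̄) = -12.4002
γ_1 = -12.4002 / 8 = -1.550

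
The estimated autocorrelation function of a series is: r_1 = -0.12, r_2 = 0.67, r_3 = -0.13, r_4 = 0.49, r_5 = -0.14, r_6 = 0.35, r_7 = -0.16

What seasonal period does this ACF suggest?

The largest autocorrelation is r_2 = 0.67, with weaker echoes at lags 4 (0.49) and 6 (0.35); the remaining lags stay at or below -0.12.
The dominant spike at lag 2 indicates a seasonal period of 2.

2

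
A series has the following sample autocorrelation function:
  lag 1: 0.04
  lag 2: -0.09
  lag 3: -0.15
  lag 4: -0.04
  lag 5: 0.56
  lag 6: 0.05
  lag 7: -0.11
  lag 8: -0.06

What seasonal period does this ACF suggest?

5

The largest autocorrelation is r_5 = 0.56; the remaining lags stay at or below 0.05.
The dominant spike at lag 5 indicates a seasonal period of 5.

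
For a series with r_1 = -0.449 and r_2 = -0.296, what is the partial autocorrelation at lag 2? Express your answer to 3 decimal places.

φ_{22} = (r_2 − r_1²) / (1 − r_1²)
r_1² = (-0.449)² = 0.201601
Numerator = -0.296 − 0.2016 = -0.4976; denominator = 1 − 0.2016 = 0.7984
φ_{22} = -0.4976 / 0.7984 = -0.623

-0.623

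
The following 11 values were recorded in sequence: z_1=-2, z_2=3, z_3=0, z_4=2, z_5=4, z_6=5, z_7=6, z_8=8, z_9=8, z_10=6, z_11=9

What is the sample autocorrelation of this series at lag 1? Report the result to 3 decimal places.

0.489

Mean z̄ = (-2 + 3 + 0 + 2 + 4 + 5 + 6 + 8 + 8 + 6 + 9)/11 = 4.4545
Numerator Σ_{t=1}^{10}(z_t−z̄)(z_{t+1}−z̄) = 59.0661
Denominator Σ(z_t−z̄)² = 120.7273
r_1 = 59.0661 / 120.7273 = 0.489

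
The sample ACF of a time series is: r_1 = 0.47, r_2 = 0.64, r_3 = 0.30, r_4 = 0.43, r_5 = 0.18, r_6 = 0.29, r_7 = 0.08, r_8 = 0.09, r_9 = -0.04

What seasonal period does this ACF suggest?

The largest autocorrelation is r_2 = 0.64; the remaining lags stay at or below 0.47.
The dominant spike at lag 2 indicates a seasonal period of 2.

2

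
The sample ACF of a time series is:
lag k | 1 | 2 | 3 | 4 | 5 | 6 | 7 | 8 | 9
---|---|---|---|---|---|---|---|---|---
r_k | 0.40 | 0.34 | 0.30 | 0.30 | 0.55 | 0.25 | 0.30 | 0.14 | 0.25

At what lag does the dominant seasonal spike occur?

The largest autocorrelation is r_5 = 0.55; the remaining lags stay at or below 0.40. The elevated value at lag 1 (0.40), dropping to 0.34 at lag 2, reflects decaying short-term dependence rather than seasonality.
The dominant spike at lag 5 indicates a seasonal period of 5.

5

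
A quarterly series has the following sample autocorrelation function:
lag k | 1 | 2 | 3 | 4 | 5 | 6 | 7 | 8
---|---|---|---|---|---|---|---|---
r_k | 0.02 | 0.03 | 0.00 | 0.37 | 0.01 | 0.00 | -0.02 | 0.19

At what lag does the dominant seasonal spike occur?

4

The largest autocorrelation is r_4 = 0.37, with a weaker echo at lag 8 (0.19); the remaining lags stay at or below 0.03.
The dominant spike at lag 4 indicates a seasonal period of 4.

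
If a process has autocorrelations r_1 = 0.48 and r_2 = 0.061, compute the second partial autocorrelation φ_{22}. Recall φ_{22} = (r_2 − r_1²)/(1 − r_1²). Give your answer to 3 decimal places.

φ_{22} = (r_2 − r_1²) / (1 − r_1²)
r_1² = (0.48)² = 0.2304
Numerator = 0.061 − 0.2304 = -0.1694; denominator = 1 − 0.2304 = 0.7696
φ_{22} = -0.1694 / 0.7696 = -0.220

-0.220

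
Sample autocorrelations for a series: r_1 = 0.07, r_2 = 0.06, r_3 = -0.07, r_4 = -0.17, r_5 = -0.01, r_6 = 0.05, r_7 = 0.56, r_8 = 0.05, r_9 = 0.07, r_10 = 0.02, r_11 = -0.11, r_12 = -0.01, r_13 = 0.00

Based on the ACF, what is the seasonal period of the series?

7

The largest autocorrelation is r_7 = 0.56; the remaining lags stay at or below 0.07.
The dominant spike at lag 7 indicates a seasonal period of 7.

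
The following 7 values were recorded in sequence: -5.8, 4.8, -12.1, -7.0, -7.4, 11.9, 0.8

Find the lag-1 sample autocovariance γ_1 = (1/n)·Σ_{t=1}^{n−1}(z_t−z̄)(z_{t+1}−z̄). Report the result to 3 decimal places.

Mean z̄ = (-5.8 + 4.8 − 12.1 − 7.0 − 7.4 + 11.9 + 0.8)/7 = -2.1143
Σ_{t=1}^{6}(z_t−z̄)(z_{t+1}−z̄) = -53.1502
γ_1 = -53.1502 / 7 = -7.593

-7.593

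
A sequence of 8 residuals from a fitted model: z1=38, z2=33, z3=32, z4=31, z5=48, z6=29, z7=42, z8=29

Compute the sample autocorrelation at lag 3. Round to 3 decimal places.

Mean z̄ = (38 + 33 + 32 + 31 + 48 + 29 + 42 + 29)/8 = 35.2500
Deviations from mean: 2.7500, -2.2500, -3.2500, -4.2500, 12.7500, -6.2500, 6.7500, -6.2500
Σ(z_t−z̄)(z_{t+3}−z̄) = (-11.6875) + (-28.6875) + (20.3125) + (-28.6875) + (-79.6875) = -128.4375
Denominator Σ(z_t−z̄)² = 327.5000
r_3 = -128.4375 / 327.5000 = -0.392

-0.392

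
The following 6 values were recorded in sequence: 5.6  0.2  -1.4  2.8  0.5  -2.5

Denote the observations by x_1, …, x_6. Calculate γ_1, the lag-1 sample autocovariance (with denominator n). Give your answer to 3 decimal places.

Mean x̄ = (5.6 + 0.2 − 1.4 + 2.8 + 0.5 − 2.5)/6 = 0.8667
Σ_{t=1}^{5}(x_t−x̄)(x_{t+1}−x̄) = -5.5011
γ_1 = -5.5011 / 6 = -0.917

-0.917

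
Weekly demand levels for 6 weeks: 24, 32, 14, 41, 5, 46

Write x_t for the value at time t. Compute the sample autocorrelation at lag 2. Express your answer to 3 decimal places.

Mean x̄ = (24 + 32 + 14 + 41 + 5 + 46)/6 = 27.0000
Deviations from mean: -3.0000, 5.0000, -13.0000, 14.0000, -22.0000, 19.0000
Σ(x_t−x̄)(x_{t+2}−x̄) = (39.0000) + (70.0000) + (286.0000) + (266.0000) = 661.0000
Denominator Σ(x_t−x̄)² = 1244.0000
r_2 = 661.0000 / 1244.0000 = 0.531

0.531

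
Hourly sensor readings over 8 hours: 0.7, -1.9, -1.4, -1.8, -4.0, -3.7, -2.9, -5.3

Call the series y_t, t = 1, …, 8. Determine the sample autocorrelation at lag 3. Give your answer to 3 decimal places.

0.163

Mean ȳ = (0.7 − 1.9 − 1.4 − 1.8 − 4.0 − 3.7 − 2.9 − 5.3)/8 = -2.5375
Σ(y_t−ȳ)(y_{t+3}−ȳ) = (2.3877) + (-0.9323) + (-1.3223) + (-0.2673) + (4.0402) = 3.9058
Denominator Σ(y_t−ȳ)² = 23.9788
r_3 = 3.9058 / 23.9788 = 0.163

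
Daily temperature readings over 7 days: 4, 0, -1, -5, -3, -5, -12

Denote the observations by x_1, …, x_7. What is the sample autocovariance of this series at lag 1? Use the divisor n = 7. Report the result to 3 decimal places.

Mean x̄ = (4 + 0 − 1 − 5 − 3 − 5 − 12)/7 = -3.1429
Deviations: 7.1429, 3.1429, 2.1429, -1.8571, 0.1429, -1.8571, -8.8571
Σ_{t=1}^{6}(x_t−x̄)(x_{t+1}−x̄) = 41.1224
γ_1 = 41.1224 / 7 = 5.875

5.875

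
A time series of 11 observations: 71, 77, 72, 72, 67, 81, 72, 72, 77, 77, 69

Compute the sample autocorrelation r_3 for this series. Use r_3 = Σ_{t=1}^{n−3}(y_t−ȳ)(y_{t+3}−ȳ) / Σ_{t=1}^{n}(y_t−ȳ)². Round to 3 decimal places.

0.053

Mean ȳ = (71 + 77 + 72 + 72 + 67 + 81 + 72 + 72 + 77 + 77 + 69)/11 = 73.3636
Numerator Σ_{t=1}^{8}(y_t−ȳ)(y_{t+3}−ȳ) = 8.9669
Denominator Σ(y_t−ȳ)² = 170.5455
r_3 = 8.9669 / 170.5455 = 0.053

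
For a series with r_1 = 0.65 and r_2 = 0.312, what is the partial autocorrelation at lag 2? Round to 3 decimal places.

-0.191

φ_{22} = (r_2 − r_1²) / (1 − r_1²)
r_1² = (0.65)² = 0.4225
Numerator = 0.312 − 0.4225 = -0.1105; denominator = 1 − 0.4225 = 0.5775
φ_{22} = -0.1105 / 0.5775 = -0.191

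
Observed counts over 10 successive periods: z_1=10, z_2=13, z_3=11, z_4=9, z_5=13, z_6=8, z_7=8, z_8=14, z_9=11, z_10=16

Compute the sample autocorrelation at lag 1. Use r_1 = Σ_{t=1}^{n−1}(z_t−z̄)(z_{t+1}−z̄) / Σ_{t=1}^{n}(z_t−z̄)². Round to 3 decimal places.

Mean z̄ = (10 + 13 + 11 + 9 + 13 + 8 + 8 + 14 + 11 + 16)/10 = 11.3000
Numerator Σ_{t=1}^{9}(z_t−z̄)(z_{t+1}−z̄) = -11.7900
Denominator Σ(z_t−z̄)² = 64.1000
r_1 = -11.7900 / 64.1000 = -0.184

-0.184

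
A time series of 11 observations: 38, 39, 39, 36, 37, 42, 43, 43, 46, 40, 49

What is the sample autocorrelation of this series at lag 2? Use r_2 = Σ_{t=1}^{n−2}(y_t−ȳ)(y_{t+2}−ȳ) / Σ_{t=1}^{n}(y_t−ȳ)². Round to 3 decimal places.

0.389

Mean ȳ = (38 + 39 + 39 + 36 + 37 + 42 + 43 + 43 + 46 + 40 + 49)/11 = 41.0909
Numerator Σ_{t=1}^{9}(y_t−ȳ)(y_{t+2}−ȳ) = 61.0744
Denominator Σ(y_t−ȳ)² = 156.9091
r_2 = 61.0744 / 156.9091 = 0.389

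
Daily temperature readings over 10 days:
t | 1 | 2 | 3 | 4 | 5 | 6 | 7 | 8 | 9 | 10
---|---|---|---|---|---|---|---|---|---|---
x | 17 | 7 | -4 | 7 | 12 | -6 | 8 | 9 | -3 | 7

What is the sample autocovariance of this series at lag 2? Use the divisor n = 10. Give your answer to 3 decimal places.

-22.672

Mean x̄ = (17 + 7 − 4 + 7 + 12 − 6 + 8 + 9 − 3 + 7)/10 = 5.4000
Σ_{t=1}^{8}(x_t−x̄)(x_{t+2}−x̄) = -226.7200
γ_2 = -226.7200 / 10 = -22.672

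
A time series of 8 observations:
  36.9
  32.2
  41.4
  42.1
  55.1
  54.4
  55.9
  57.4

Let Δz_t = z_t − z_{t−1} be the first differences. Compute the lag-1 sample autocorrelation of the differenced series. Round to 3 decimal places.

First differences Δz: -4.7, 9.2, 0.7, 13.0, -0.7, 1.5, 1.5
Mean of differences = 2.9286
Numerator Σ(Δz_t−Δz̄)(Δz_{t+1}−Δz̄) = -113.5837
Denominator Σ(Δz_t−Δz̄)² = 221.1743
r_1(Δz) = -113.5837 / 221.1743 = -0.514

-0.514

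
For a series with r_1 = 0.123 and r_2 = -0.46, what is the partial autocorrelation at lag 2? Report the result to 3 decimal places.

φ_{22} = (r_2 − r_1²) / (1 − r_1²)
r_1² = (0.123)² = 0.015129
Numerator = -0.46 − 0.0151 = -0.4751; denominator = 1 − 0.0151 = 0.9849
φ_{22} = -0.4751 / 0.9849 = -0.482

-0.482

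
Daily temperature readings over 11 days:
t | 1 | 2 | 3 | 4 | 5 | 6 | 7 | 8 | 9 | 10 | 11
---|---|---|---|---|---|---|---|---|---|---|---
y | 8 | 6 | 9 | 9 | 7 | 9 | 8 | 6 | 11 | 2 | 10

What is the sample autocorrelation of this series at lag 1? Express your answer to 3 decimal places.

Mean ȳ = (8 + 6 + 9 + 9 + 7 + 9 + 8 + 6 + 11 + 2 + 10)/11 = 7.7273
Numerator Σ_{t=1}^{10}(y_t−ȳ)(y_{t+1}−ȳ) = -40.4380
Denominator Σ(y_t−ȳ)² = 60.1818
r_1 = -40.4380 / 60.1818 = -0.672

-0.672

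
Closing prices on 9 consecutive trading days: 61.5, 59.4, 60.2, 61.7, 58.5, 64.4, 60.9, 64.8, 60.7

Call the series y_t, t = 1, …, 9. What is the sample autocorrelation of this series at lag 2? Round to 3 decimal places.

Mean ȳ = (61.5 + 59.4 + 60.2 + 61.7 + 58.5 + 64.4 + 60.9 + 64.8 + 60.7)/9 = 61.3444
Numerator Σ_{t=1}^{7}(y_t−ȳ)(y_{t+2}−ȳ) = 15.5816
Denominator Σ(y_t−ȳ)² = 35.2222
r_2 = 15.5816 / 35.2222 = 0.442

0.442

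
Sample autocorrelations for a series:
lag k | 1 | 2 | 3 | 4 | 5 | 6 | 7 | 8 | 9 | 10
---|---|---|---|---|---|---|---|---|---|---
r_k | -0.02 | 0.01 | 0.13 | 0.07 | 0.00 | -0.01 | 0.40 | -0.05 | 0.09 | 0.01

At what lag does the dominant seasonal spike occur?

7

The largest autocorrelation is r_7 = 0.40; the remaining lags stay at or below 0.13.
The dominant spike at lag 7 indicates a seasonal period of 7.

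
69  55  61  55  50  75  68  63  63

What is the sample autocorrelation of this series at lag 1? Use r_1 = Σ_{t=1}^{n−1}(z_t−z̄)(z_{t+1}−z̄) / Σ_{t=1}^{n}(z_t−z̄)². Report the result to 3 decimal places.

-0.043

Mean z̄ = (69 + 55 + 61 + 55 + 50 + 75 + 68 + 63 + 63)/9 = 62.1111
Numerator Σ_{t=1}^{8}(z_t−z̄)(z_{t+1}−z̄) = -21.2346
Denominator Σ(z_t−z̄)² = 498.8889
r_1 = -21.2346 / 498.8889 = -0.043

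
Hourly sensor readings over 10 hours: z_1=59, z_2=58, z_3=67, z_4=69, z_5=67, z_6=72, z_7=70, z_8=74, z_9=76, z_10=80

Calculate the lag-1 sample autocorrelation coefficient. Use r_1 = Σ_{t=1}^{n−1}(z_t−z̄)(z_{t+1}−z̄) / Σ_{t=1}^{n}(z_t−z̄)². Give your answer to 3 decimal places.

Mean z̄ = (59 + 58 + 67 + 69 + 67 + 72 + 70 + 74 + 76 + 80)/10 = 69.2000
Numerator Σ_{t=1}^{9}(z_t−z̄)(z_{t+1}−z̄) = 245.7600
Denominator Σ(z_t−z̄)² = 433.6000
r_1 = 245.7600 / 433.6000 = 0.567

0.567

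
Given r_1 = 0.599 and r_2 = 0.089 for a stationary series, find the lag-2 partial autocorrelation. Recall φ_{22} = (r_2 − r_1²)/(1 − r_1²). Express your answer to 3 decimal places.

-0.421

φ_{22} = (r_2 − r_1²) / (1 − r_1²)
r_1² = (0.599)² = 0.358801
Numerator = 0.089 − 0.3588 = -0.2698; denominator = 1 − 0.3588 = 0.6412
φ_{22} = -0.2698 / 0.6412 = -0.421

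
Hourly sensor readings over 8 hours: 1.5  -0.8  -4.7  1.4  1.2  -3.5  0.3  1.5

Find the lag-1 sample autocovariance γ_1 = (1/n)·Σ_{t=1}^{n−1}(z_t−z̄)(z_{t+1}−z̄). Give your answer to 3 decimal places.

-1.207

Mean z̄ = (1.5 − 0.8 − 4.7 + 1.4 + 1.2 − 3.5 + 0.3 + 1.5)/8 = -0.3875
Σ_{t=1}^{7}(z_t−z̄)(z_{t+1}−z̄) = -9.6539
γ_1 = -9.6539 / 8 = -1.207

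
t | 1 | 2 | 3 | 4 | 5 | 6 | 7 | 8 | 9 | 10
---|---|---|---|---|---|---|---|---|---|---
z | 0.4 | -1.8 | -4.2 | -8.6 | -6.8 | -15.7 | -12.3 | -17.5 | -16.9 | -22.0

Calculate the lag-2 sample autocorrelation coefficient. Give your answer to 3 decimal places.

Mean z̄ = (0.4 − 1.8 − 4.2 − 8.6 − 6.8 − 15.7 − 12.3 − 17.5 − 16.9 − 22.0)/10 = -10.5400
Numerator Σ_{t=1}^{8}(z_t−z̄)(z_{t+2}−z̄) = 220.3028
Denominator Σ(z_t−z̄)² = 503.9640
r_2 = 220.3028 / 503.9640 = 0.437

0.437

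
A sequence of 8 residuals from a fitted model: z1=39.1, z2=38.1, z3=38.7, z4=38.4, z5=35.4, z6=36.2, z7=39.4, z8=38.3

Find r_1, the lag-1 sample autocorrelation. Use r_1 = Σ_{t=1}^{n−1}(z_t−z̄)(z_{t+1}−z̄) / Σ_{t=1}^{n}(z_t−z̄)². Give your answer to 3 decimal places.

Mean z̄ = (39.1 + 38.1 + 38.7 + 38.4 + 35.4 + 36.2 + 39.4 + 38.3)/8 = 37.9500
Deviations from mean: 1.1500, 0.1500, 0.7500, 0.4500, -2.5500, -1.7500, 1.4500, 0.3500
Σ(z_t−z̄)(z_{t+1}−z̄) = (0.1725) + (0.1125) + (0.3375) + (-1.1475) + (4.4625) + (-2.5375) + (0.5075) = 1.9075
Denominator Σ(z_t−z̄)² = 13.9000
r_1 = 1.9075 / 13.9000 = 0.137

0.137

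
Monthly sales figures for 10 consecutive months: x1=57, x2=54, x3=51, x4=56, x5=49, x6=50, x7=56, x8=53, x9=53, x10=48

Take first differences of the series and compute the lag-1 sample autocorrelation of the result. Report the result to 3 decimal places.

-0.403

First differences Δx: -3, -3, 5, -7, 1, 6, -3, 0, -5
Mean of differences = -1.0000
Numerator Σ(Δx_t−Δx̄)(Δx_{t+1}−Δx̄) = -62.0000
Denominator Σ(Δx_t−Δx̄)² = 154.0000
r_1(Δx) = -62.0000 / 154.0000 = -0.403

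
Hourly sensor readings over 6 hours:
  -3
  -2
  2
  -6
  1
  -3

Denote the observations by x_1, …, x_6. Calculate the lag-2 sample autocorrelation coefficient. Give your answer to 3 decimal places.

0.279

Mean x̄ = (-3 − 2 + 2 − 6 + 1 − 3)/6 = -1.8333
Deviations from mean: -1.1667, -0.1667, 3.8333, -4.1667, 2.8333, -1.1667
Numerator Σ_{t=1}^{4}(x_t−x̄)(x_{t+2}−x̄) = 11.9444
Denominator Σ(x_t−x̄)² = 42.8333
r_2 = 11.9444 / 42.8333 = 0.279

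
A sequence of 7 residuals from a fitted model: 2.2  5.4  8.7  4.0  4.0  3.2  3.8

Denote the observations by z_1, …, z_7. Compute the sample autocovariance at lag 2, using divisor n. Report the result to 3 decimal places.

Mean z̄ = (2.2 + 5.4 + 8.7 + 4.0 + 4.0 + 3.2 + 3.8)/7 = 4.4714
Σ_{t=1}^{5}(z_t−z̄)(z_{t+2}−z̄) = -11.1202
γ_2 = -11.1202 / 7 = -1.589

-1.589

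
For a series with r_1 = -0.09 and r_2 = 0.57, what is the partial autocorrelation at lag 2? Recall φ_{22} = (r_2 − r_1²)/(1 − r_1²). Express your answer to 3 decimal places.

0.566

φ_{22} = (r_2 − r_1²) / (1 − r_1²)
r_1² = (-0.09)² = 0.0081
Numerator = 0.57 − 0.0081 = 0.5619; denominator = 1 − 0.0081 = 0.9919
φ_{22} = 0.5619 / 0.9919 = 0.566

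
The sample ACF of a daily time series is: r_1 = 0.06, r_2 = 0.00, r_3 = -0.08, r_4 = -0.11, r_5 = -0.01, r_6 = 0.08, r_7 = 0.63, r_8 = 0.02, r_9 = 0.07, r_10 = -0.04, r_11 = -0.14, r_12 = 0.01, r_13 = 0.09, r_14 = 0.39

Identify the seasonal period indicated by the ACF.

The largest autocorrelation is r_7 = 0.63, with a weaker echo at lag 14 (0.39); the remaining lags stay at or below 0.09.
The dominant spike at lag 7 indicates a seasonal period of 7.

7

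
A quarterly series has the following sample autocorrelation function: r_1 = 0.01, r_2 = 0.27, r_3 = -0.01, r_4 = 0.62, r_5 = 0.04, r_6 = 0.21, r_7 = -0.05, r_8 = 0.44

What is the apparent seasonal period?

4

The largest autocorrelation is r_4 = 0.62, with a weaker echo at lag 8 (0.44); the remaining lags stay at or below 0.27.
The dominant spike at lag 4 indicates a seasonal period of 4.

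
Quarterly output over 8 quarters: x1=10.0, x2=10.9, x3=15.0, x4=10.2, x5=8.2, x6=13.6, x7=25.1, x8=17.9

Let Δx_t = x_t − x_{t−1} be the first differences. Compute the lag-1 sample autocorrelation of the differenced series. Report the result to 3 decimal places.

First differences Δx: 0.9, 4.1, -4.8, -2.0, 5.4, 11.5, -7.2
Mean of differences = 1.1286
Numerator Σ(Δx_t−Δx̄)(Δx_{t+1}−Δx̄) = -55.1894
Denominator Σ(Δx_t−Δx̄)² = 248.9943
r_1(Δx) = -55.1894 / 248.9943 = -0.222

-0.222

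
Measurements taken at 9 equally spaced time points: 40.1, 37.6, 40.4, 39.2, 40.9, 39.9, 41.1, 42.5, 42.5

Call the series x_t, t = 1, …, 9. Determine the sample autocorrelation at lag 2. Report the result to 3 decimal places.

Mean x̄ = (40.1 + 37.6 + 40.4 + 39.2 + 40.9 + 39.9 + 41.1 + 42.5 + 42.5)/9 = 40.4667
Numerator Σ_{t=1}^{7}(x_t−x̄)(x_{t+2}−x̄) = 4.7544
Denominator Σ(x_t−x̄)² = 19.1400
r_2 = 4.7544 / 19.1400 = 0.248

0.248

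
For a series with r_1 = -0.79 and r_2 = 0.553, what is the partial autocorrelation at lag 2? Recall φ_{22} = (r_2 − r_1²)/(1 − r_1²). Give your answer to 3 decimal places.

φ_{22} = (r_2 − r_1²) / (1 − r_1²)
r_1² = (-0.79)² = 0.6241
Numerator = 0.553 − 0.6241 = -0.0711; denominator = 1 − 0.6241 = 0.3759
φ_{22} = -0.0711 / 0.3759 = -0.189

-0.189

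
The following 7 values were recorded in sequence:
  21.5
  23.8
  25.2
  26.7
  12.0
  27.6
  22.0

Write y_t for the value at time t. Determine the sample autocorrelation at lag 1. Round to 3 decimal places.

-0.532

Mean ȳ = (21.5 + 23.8 + 25.2 + 26.7 + 12.0 + 27.6 + 22.0)/7 = 22.6857
Deviations from mean: -1.1857, 1.1143, 2.5143, 4.0143, -10.6857, 4.9143, -0.6857
Numerator Σ_{t=1}^{6}(y_t−ȳ)(y_{t+1}−ȳ) = -87.2045
Denominator Σ(y_t−ȳ)² = 163.8886
r_1 = -87.2045 / 163.8886 = -0.532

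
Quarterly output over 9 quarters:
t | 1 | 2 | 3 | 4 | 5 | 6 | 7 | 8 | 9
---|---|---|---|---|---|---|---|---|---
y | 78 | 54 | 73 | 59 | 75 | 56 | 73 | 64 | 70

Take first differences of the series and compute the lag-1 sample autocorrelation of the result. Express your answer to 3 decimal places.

First differences Δy: -24, 19, -14, 16, -19, 17, -9, 6
Mean of differences = -1.0000
Numerator Σ(Δy_t−Δȳ)(Δy_{t+1}−Δȳ) = -1771.0000
Denominator Σ(Δy_t−Δȳ)² = 2148.0000
r_1(Δy) = -1771.0000 / 2148.0000 = -0.824

-0.824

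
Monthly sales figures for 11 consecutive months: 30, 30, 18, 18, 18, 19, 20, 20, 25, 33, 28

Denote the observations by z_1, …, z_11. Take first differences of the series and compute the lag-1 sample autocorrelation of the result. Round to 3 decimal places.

First differences Δz: 0, -12, 0, 0, 1, 1, 0, 5, 8, -5
Mean of differences = -0.2000
Numerator Σ(Δz_t−Δz̄)(Δz_{t+1}−Δz̄) = 1.5600
Denominator Σ(Δz_t−Δz̄)² = 259.6000
r_1(Δz) = 1.5600 / 259.6000 = 0.006

0.006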